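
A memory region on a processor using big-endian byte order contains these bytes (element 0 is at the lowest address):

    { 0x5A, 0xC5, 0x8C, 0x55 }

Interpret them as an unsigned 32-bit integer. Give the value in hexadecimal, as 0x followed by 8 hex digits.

0x5AC58C55

Big-endian stores the most-significant byte at the lowest address.
The bytes are already most-significant first: 0x5AC58C55.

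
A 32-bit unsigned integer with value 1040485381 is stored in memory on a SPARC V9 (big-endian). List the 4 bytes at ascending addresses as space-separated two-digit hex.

3E 04 8C 05

1040485381 in hexadecimal, padded to 32 bits, is 0x3E048C05.
Split into bytes (most-significant first): 3E 04 8C 05.
Big-endian: lowest address holds the most-significant byte.
So the memory order matches the most-significant-first order: 3E 04 8C 05.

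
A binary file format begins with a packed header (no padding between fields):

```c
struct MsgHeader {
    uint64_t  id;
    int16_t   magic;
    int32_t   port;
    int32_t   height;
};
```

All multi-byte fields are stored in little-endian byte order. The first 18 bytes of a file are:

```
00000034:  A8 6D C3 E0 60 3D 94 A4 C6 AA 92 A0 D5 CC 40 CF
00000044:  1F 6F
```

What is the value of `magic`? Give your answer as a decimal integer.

`magic` follows `id` (8 bytes), so it starts at byte offset 8 and occupies 2 bytes.
Bytes at offsets 8..9: C6 AA.
In little-endian order the low byte comes first in memory.
Reassemble most-significant byte first: AA C6 → 0xAAC6.
Top bit is set, so as a signed 16-bit value this is 0xAAC6 − 2^16 = -21818.

-21818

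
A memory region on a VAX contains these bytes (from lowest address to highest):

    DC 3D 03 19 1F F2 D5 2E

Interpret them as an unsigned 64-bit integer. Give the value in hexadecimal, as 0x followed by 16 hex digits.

0x2ED5F21F19033DDC

In little-endian order the low byte comes first in memory.
Reassemble most-significant byte first: 2E D5 F2 1F 19 03 3D DC → 0x2ED5F21F19033DDC.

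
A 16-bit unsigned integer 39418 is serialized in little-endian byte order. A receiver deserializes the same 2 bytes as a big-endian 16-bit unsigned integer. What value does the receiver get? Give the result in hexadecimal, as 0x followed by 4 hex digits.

39418 in 16-bit hexadecimal is 0x99FA.
Stored little-endian, the bytes at ascending addresses are FA 99.
Read back as big-endian, the last byte is least significant, giving 0xFA99.

0xFA99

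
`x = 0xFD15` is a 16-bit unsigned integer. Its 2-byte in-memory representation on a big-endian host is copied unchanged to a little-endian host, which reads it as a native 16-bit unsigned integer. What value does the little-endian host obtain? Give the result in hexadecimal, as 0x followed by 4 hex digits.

0x15FD

Stored big-endian, the bytes at ascending addresses are FD 15.
Read back as little-endian, the first byte is least significant, giving 0x15FD.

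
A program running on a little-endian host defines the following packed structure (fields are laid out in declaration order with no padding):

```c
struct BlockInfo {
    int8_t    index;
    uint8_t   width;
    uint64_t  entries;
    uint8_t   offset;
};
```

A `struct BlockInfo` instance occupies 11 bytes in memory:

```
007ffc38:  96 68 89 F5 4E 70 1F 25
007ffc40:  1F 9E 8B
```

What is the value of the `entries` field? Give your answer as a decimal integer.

`entries` follows `index` (1 B), `width` (1 B), so it starts at offset 1 + 1 = 2 and occupies 8 bytes.
Bytes at offsets 2..9: 89 F5 4E 70 1F 25 1F 9E.
Little-endian stores the least-significant byte at the lowest address.
Reassemble most-significant byte first: 9E 1F 25 1F 70 4E F5 89 → 0x9E1F251F704EF589.
0x9E1F251F704EF589 = 11393866399229080969.

11393866399229080969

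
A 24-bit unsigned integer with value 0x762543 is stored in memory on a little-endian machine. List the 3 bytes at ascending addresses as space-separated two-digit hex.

Split into bytes (most-significant first): 76 25 43.
Little-endian: lowest address holds the least-significant byte.
So at ascending addresses the bytes are 43 25 76.

43 25 76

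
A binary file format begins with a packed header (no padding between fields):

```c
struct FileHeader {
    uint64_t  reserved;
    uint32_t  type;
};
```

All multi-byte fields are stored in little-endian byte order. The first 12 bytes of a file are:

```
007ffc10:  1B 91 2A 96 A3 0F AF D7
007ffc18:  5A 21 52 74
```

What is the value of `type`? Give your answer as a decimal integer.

`type` follows `reserved` (8 bytes), so it starts at byte offset 8 and occupies 4 bytes.
Bytes at offsets 8..11: 5A 21 52 74.
In little-endian order the low byte comes first in memory.
Reassemble most-significant byte first: 74 52 21 5A → 0x7452215A.
0x7452215A = 1951539546.

1951539546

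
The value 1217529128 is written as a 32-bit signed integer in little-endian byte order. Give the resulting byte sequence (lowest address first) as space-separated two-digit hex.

1217529128 in hexadecimal, padded to 32 bits, is 0x48920528.
Split into bytes (most-significant first): 48 92 05 28.
Little-endian stores the least-significant byte at the lowest address.
So at ascending addresses the bytes are 28 05 92 48.

28 05 92 48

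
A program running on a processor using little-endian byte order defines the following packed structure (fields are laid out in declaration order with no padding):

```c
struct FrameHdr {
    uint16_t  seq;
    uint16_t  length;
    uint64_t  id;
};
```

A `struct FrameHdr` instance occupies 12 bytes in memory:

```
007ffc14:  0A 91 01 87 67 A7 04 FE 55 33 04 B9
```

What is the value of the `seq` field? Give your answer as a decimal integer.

37130

`seq` is the first field, at byte offset 0, occupying 2 bytes.
Bytes at offsets 0..1: 0A 91.
Little-endian: lowest address holds the least-significant byte.
Reassemble most-significant byte first: 91 0A → 0x910A.
0x910A = 37130.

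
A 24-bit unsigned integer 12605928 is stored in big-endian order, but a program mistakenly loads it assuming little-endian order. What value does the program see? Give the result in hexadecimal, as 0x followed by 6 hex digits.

12605928 in 24-bit hexadecimal is 0xC059E8.
Stored big-endian, the bytes at ascending addresses are C0 59 E8.
Read back as little-endian, the first byte is least significant, giving 0xE859C0.

0xE859C0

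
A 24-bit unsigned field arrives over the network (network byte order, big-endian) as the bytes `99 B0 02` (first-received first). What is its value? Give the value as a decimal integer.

In big-endian order the high byte comes first in memory.
The bytes are already most-significant first: 0x99B002.
0x99B002 = 10072066.

10072066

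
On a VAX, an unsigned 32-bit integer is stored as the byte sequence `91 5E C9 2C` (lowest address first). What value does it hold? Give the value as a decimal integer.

751394449

Little-endian stores the least-significant byte at the lowest address.
Reassemble most-significant byte first: 2C C9 5E 91 → 0x2CC95E91.
0x2CC95E91 = 751394449.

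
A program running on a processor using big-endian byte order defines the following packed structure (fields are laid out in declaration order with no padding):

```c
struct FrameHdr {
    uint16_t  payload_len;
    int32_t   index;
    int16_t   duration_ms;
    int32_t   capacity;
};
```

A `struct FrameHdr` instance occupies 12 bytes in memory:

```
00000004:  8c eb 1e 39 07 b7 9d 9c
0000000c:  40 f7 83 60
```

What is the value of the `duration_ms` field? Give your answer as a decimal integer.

`duration_ms` follows `payload_len` (2 B), `index` (4 B), so it starts at offset 2 + 4 = 6 and occupies 2 bytes.
Bytes at offsets 6..7: 9D 9C.
Big-endian: lowest address holds the most-significant byte.
The bytes are already most-significant first: 0x9D9C.
Top bit is set, so as a signed 16-bit value this is 0x9D9C − 2^16 = -25188.

-25188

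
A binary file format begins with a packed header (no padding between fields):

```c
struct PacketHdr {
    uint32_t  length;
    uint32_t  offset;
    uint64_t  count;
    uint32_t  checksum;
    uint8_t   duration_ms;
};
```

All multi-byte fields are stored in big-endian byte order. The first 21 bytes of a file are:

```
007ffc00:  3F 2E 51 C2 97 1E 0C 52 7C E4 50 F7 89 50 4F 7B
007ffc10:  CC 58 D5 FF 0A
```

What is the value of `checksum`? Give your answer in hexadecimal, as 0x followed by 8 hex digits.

`checksum` follows `length` (4 B), `offset` (4 B), `count` (8 B), so it starts at offset 4 + 4 + 8 = 16 and occupies 4 bytes.
Bytes at offsets 16..19: CC 58 D5 FF.
Big-endian stores the most-significant byte at the lowest address.
The bytes are already most-significant first: 0xCC58D5FF.

0xCC58D5FF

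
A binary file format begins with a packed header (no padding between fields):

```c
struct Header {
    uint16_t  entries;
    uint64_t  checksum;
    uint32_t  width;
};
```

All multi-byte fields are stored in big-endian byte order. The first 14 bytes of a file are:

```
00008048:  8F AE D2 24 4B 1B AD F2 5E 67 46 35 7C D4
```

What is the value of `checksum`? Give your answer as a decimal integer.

`checksum` follows `entries` (2 bytes), so it starts at byte offset 2 and occupies 8 bytes.
Bytes at offsets 2..9: D2 24 4B 1B AD F2 5E 67.
In big-endian order the high byte comes first in memory.
The bytes are already most-significant first: 0xD2244B1BADF25E67.
0xD2244B1BADF25E67 = 15142310429380992615.

15142310429380992615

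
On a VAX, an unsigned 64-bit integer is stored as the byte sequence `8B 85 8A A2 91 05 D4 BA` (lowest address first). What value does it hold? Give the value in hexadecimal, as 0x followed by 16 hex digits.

0xBAD40591A28A858B

In little-endian order the low byte comes first in memory.
Reassemble most-significant byte first: BA D4 05 91 A2 8A 85 8B → 0xBAD40591A28A858B.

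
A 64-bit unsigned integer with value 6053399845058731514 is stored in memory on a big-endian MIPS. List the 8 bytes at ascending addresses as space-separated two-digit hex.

54 01 FF 16 38 21 5D FA

6053399845058731514 in hexadecimal, padded to 64 bits, is 0x5401FF1638215DFA.
Split into bytes (most-significant first): 54 01 FF 16 38 21 5D FA.
In big-endian order the high byte comes first in memory.
So the memory order matches the most-significant-first order: 54 01 FF 16 38 21 5D FA.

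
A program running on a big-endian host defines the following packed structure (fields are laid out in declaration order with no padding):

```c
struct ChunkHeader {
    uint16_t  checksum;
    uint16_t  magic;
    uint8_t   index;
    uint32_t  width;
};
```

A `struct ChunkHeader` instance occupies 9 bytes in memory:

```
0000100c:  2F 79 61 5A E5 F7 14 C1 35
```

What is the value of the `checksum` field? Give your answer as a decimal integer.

`checksum` is the first field, at byte offset 0, occupying 2 bytes.
Bytes at offsets 0..1: 2F 79.
Big-endian: lowest address holds the most-significant byte.
The bytes are already most-significant first: 0x2F79.
0x2F79 = 12153.

12153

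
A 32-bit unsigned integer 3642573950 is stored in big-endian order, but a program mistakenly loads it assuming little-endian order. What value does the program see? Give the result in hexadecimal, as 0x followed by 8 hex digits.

3642573950 in 32-bit hexadecimal is 0xD91D447E.
Stored big-endian, the bytes at ascending addresses are D9 1D 44 7E.
Read back as little-endian, the first byte is least significant, giving 0x7E441DD9.

0x7E441DD9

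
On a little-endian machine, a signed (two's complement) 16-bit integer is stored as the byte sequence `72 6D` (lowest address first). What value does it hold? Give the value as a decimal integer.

Little-endian stores the least-significant byte at the lowest address.
Reassemble most-significant byte first: 6D 72 → 0x6D72.
0x6D72 = 28018.

28018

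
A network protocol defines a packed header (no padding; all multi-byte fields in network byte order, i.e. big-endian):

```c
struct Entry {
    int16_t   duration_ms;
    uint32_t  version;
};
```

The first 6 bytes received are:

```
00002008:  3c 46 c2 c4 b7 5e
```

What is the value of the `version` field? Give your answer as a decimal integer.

3267671902

`version` follows `duration_ms` (2 bytes), so it starts at byte offset 2 and occupies 4 bytes.
Bytes at offsets 2..5: C2 C4 B7 5E.
Big-endian: lowest address holds the most-significant byte.
The bytes are already most-significant first: 0xC2C4B75E.
0xC2C4B75E = 3267671902.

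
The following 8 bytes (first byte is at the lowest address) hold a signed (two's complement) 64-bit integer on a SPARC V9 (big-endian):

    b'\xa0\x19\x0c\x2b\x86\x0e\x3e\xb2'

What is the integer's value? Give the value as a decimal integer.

-6910478772151107918

In big-endian order the high byte comes first in memory.
The bytes are already most-significant first: 0xA0190C2B860E3EB2.
Top bit is set, so as a signed 64-bit value this is 0xA0190C2B860E3EB2 − 2^64 = -6910478772151107918.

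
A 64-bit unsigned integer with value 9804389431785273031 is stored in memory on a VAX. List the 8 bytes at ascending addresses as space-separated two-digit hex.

C7 B6 27 09 3E 30 10 88

9804389431785273031 in hexadecimal, padded to 64 bits, is 0x8810303E0927B6C7.
Split into bytes (most-significant first): 88 10 30 3E 09 27 B6 C7.
Little-endian: lowest address holds the least-significant byte.
So at ascending addresses the bytes are C7 B6 27 09 3E 30 10 88.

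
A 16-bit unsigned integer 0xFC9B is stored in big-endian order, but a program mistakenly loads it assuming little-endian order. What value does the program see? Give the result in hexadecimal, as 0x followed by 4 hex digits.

Stored big-endian, the bytes at ascending addresses are FC 9B.
Read back as little-endian, the first byte is least significant, giving 0x9BFC.

0x9BFC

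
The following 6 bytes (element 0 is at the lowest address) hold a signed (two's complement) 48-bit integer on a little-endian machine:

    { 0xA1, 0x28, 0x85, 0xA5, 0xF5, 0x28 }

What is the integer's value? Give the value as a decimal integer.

45035509065889

Little-endian stores the least-significant byte at the lowest address.
Reassemble most-significant byte first: 28 F5 A5 85 28 A1 → 0x28F5A58528A1.
0x28F5A58528A1 = 45035509065889.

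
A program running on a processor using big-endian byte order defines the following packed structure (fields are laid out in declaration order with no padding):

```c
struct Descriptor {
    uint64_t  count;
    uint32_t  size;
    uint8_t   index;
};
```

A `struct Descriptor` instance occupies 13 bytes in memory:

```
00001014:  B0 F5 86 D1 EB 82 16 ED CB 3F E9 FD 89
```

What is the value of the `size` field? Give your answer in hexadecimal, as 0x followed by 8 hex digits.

0xCB3FE9FD

`size` follows `count` (8 bytes), so it starts at byte offset 8 and occupies 4 bytes.
Bytes at offsets 8..11: CB 3F E9 FD.
Big-endian stores the most-significant byte at the lowest address.
The bytes are already most-significant first: 0xCB3FE9FD.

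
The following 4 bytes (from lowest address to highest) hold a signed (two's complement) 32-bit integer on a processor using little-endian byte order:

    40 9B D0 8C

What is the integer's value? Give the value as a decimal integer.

Little-endian stores the least-significant byte at the lowest address.
Reassemble most-significant byte first: 8C D0 9B 40 → 0x8CD09B40.
Top bit is set, so as a signed 32-bit value this is 0x8CD09B40 − 2^32 = -1932485824.

-1932485824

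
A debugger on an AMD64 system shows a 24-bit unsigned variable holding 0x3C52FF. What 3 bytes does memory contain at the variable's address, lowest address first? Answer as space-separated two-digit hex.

FF 52 3C

Split into bytes (most-significant first): 3C 52 FF.
Little-endian: lowest address holds the least-significant byte.
So at ascending addresses the bytes are FF 52 3C.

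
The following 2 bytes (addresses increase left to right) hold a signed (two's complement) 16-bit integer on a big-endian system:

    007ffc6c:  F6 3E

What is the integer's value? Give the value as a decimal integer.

-2498

In big-endian order the high byte comes first in memory.
The bytes are already most-significant first: 0xF63E.
Top bit is set, so as a signed 16-bit value this is 0xF63E − 2^16 = -2498.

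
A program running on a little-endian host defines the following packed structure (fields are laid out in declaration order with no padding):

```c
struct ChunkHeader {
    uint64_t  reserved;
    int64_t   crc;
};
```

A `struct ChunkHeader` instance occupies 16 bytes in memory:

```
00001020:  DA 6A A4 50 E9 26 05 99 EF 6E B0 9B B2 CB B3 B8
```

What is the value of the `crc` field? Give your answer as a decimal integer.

-5137538781922955537

`crc` follows `reserved` (8 bytes), so it starts at byte offset 8 and occupies 8 bytes.
Bytes at offsets 8..15: EF 6E B0 9B B2 CB B3 B8.
In little-endian order the low byte comes first in memory.
Reassemble most-significant byte first: B8 B3 CB B2 9B B0 6E EF → 0xB8B3CBB29BB06EEF.
Top bit is set, so as a signed 64-bit value this is 0xB8B3CBB29BB06EEF − 2^64 = -5137538781922955537.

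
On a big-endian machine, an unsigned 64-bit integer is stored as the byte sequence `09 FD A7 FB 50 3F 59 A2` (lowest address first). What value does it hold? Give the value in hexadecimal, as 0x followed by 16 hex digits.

Big-endian: lowest address holds the most-significant byte.
The bytes are already most-significant first: 0x09FDA7FB503F59A2.

0x09FDA7FB503F59A2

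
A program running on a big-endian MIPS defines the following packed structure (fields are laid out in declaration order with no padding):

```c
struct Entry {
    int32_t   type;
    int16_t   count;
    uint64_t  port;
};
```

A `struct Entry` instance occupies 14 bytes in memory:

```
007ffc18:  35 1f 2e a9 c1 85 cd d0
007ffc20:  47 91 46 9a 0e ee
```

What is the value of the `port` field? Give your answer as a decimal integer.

`port` follows `type` (4 B), `count` (2 B), so it starts at offset 4 + 2 = 6 and occupies 8 bytes.
Bytes at offsets 6..13: CD D0 47 91 46 9A 0E EE.
Big-endian stores the most-significant byte at the lowest address.
The bytes are already most-significant first: 0xCDD04791469A0EEE.
0xCDD04791469A0EEE = 14830432262211374830.

14830432262211374830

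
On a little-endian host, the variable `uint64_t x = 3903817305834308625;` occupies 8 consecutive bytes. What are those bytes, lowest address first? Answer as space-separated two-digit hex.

3903817305834308625 in hexadecimal, padded to 64 bits, is 0x362D25280646C411.
Split into bytes (most-significant first): 36 2D 25 28 06 46 C4 11.
In little-endian order the low byte comes first in memory.
So at ascending addresses the bytes are 11 C4 46 06 28 25 2D 36.

11 C4 46 06 28 25 2D 36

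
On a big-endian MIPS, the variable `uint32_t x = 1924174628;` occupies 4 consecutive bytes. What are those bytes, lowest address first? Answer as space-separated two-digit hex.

72 B0 93 24

1924174628 in hexadecimal, padded to 32 bits, is 0x72B09324.
Split into bytes (most-significant first): 72 B0 93 24.
Big-endian: lowest address holds the most-significant byte.
So the memory order matches the most-significant-first order: 72 B0 93 24.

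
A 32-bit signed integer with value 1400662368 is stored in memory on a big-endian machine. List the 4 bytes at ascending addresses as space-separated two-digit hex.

53 7C 69 60

1400662368 in hexadecimal, padded to 32 bits, is 0x537C6960.
Split into bytes (most-significant first): 53 7C 69 60.
In big-endian order the high byte comes first in memory.
So the memory order matches the most-significant-first order: 53 7C 69 60.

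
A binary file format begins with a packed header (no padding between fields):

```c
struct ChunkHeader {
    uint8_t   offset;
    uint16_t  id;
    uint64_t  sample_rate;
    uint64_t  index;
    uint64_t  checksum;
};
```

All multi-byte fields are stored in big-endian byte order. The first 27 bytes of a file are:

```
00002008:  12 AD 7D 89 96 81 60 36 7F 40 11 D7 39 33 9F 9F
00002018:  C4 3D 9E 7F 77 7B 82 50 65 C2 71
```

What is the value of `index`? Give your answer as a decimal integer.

15508483552500268446

`index` follows `offset` (1 B), `id` (2 B), `sample_rate` (8 B), so it starts at offset 1 + 2 + 8 = 11 and occupies 8 bytes.
Bytes at offsets 11..18: D7 39 33 9F 9F C4 3D 9E.
Big-endian: lowest address holds the most-significant byte.
The bytes are already most-significant first: 0xD739339F9FC43D9E.
0xD739339F9FC43D9E = 15508483552500268446.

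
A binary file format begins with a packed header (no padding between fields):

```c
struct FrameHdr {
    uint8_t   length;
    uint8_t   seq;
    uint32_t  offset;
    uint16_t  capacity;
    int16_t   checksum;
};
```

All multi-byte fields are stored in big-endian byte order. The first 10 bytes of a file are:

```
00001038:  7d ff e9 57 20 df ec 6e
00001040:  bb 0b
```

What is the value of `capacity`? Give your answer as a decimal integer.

60526

`capacity` follows `length` (1 B), `seq` (1 B), `offset` (4 B), so it starts at offset 1 + 1 + 4 = 6 and occupies 2 bytes.
Bytes at offsets 6..7: EC 6E.
Big-endian: lowest address holds the most-significant byte.
The bytes are already most-significant first: 0xEC6E.
0xEC6E = 60526.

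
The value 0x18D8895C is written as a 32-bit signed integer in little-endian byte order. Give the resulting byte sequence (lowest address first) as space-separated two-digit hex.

Split into bytes (most-significant first): 18 D8 89 5C.
Little-endian stores the least-significant byte at the lowest address.
So at ascending addresses the bytes are 5C 89 D8 18.

5C 89 D8 18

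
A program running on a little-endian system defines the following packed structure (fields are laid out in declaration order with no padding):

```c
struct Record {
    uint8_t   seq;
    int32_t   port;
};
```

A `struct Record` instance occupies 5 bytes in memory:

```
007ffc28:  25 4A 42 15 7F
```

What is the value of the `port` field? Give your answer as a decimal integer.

`port` follows `seq` (1 byte), so it starts at byte offset 1 and occupies 4 bytes.
Bytes at offsets 1..4: 4A 42 15 7F.
Little-endian stores the least-significant byte at the lowest address.
Reassemble most-significant byte first: 7F 15 42 4A → 0x7F15424A.
0x7F15424A = 2132099658.

2132099658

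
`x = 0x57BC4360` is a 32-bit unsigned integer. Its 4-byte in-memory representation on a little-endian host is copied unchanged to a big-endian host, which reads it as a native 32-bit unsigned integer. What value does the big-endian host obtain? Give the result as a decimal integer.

1615051863

Stored little-endian, the bytes at ascending addresses are 60 43 BC 57.
Read back as big-endian, the last byte is least significant, giving 0x6043BC57.
0x6043BC57 = 1615051863.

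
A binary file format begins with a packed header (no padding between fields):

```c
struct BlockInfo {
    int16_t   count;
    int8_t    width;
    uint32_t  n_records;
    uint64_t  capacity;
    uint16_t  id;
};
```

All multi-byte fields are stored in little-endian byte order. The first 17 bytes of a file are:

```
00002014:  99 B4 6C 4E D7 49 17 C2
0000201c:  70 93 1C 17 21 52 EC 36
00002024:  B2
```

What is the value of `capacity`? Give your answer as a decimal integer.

17028709524188655810

`capacity` follows `count` (2 B), `width` (1 B), `n_records` (4 B), so it starts at offset 2 + 1 + 4 = 7 and occupies 8 bytes.
Bytes at offsets 7..14: C2 70 93 1C 17 21 52 EC.
In little-endian order the low byte comes first in memory.
Reassemble most-significant byte first: EC 52 21 17 1C 93 70 C2 → 0xEC5221171C9370C2.
0xEC5221171C9370C2 = 17028709524188655810.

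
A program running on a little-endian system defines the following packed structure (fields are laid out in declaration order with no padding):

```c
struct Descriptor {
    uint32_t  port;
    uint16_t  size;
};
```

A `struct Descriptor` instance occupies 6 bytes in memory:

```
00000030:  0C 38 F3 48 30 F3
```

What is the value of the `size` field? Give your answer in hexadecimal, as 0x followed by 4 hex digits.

`size` follows `port` (4 bytes), so it starts at byte offset 4 and occupies 2 bytes.
Bytes at offsets 4..5: 30 F3.
Little-endian stores the least-significant byte at the lowest address.
Reassemble most-significant byte first: F3 30 → 0xF330.

0xF330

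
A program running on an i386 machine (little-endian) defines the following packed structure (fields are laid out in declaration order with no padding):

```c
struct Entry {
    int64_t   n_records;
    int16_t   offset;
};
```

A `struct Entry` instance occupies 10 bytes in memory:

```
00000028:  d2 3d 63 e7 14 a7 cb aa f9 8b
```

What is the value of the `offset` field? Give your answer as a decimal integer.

`offset` follows `n_records` (8 bytes), so it starts at byte offset 8 and occupies 2 bytes.
Bytes at offsets 8..9: F9 8B.
Little-endian stores the least-significant byte at the lowest address.
Reassemble most-significant byte first: 8B F9 → 0x8BF9.
Top bit is set, so as a signed 16-bit value this is 0x8BF9 − 2^16 = -29703.

-29703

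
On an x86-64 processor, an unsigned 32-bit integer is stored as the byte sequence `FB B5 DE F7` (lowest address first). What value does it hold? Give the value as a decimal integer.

4158567931

Little-endian stores the least-significant byte at the lowest address.
Reassemble most-significant byte first: F7 DE B5 FB → 0xF7DEB5FB.
0xF7DEB5FB = 4158567931.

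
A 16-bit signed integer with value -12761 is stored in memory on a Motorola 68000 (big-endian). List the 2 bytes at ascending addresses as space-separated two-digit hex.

Two's complement of -12761 in 16 bits: 12761 = 0x31D9; invert → 0xCE26; add 1 → 0xCE27.
Split into bytes (most-significant first): CE 27.
Big-endian: lowest address holds the most-significant byte.
So the memory order matches the most-significant-first order: CE 27.

CE 27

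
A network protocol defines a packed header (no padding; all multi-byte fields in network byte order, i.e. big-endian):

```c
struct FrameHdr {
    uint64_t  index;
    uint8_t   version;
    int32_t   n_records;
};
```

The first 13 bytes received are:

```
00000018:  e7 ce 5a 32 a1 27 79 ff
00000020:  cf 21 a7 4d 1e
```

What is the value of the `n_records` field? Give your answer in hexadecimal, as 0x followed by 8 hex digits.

`n_records` follows `index` (8 B), `version` (1 B), so it starts at offset 8 + 1 = 9 and occupies 4 bytes.
Bytes at offsets 9..12: 21 A7 4D 1E.
Big-endian stores the most-significant byte at the lowest address.
The bytes are already most-significant first: 0x21A74D1E.

0x21A74D1E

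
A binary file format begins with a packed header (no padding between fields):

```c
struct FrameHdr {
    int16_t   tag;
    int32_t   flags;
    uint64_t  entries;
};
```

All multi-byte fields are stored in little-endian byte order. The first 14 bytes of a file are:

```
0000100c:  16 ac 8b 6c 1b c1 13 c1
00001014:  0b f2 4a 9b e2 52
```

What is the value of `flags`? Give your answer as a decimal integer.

-1055167349

`flags` follows `tag` (2 bytes), so it starts at byte offset 2 and occupies 4 bytes.
Bytes at offsets 2..5: 8B 6C 1B C1.
In little-endian order the low byte comes first in memory.
Reassemble most-significant byte first: C1 1B 6C 8B → 0xC11B6C8B.
Top bit is set, so as a signed 32-bit value this is 0xC11B6C8B − 2^32 = -1055167349.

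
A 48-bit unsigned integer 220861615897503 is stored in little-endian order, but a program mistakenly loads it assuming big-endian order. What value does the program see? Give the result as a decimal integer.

220861615897503 in 48-bit hexadecimal is 0xC8DF5A28FB9F.
Stored little-endian, the bytes at ascending addresses are 9F FB 28 5A DF C8.
Read back as big-endian, the last byte is least significant, giving 0x9FFB285ADFC8.
0x9FFB285ADFC8 = 175901062651848.

175901062651848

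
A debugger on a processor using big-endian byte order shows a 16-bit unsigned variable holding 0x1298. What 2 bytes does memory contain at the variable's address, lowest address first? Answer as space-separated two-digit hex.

Split into bytes (most-significant first): 12 98.
In big-endian order the high byte comes first in memory.
So the memory order matches the most-significant-first order: 12 98.

12 98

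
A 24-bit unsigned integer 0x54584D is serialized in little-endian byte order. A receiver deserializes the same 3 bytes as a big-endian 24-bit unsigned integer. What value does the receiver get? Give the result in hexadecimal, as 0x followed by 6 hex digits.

Stored little-endian, the bytes at ascending addresses are 4D 58 54.
Read back as big-endian, the last byte is least significant, giving 0x4D5854.

0x4D5854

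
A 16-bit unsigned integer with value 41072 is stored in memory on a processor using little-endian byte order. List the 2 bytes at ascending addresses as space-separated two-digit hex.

41072 in hexadecimal, padded to 16 bits, is 0xA070.
Split into bytes (most-significant first): A0 70.
Little-endian: lowest address holds the least-significant byte.
So at ascending addresses the bytes are 70 A0.

70 A0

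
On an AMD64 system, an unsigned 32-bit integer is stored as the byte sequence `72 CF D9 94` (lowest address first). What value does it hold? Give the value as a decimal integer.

2497302386

In little-endian order the low byte comes first in memory.
Reassemble most-significant byte first: 94 D9 CF 72 → 0x94D9CF72.
0x94D9CF72 = 2497302386.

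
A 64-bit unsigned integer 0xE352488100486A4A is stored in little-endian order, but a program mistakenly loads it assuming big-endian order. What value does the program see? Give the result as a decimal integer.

Stored little-endian, the bytes at ascending addresses are 4A 6A 48 00 81 48 52 E3.
Read back as big-endian, the last byte is least significant, giving 0x4A6A4800814852E3.
0x4A6A4800814852E3 = 5362177473344197347.

5362177473344197347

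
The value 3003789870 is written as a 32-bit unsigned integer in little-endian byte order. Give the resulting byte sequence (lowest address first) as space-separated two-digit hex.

2E 32 0A B3

3003789870 in hexadecimal, padded to 32 bits, is 0xB30A322E.
Split into bytes (most-significant first): B3 0A 32 2E.
Little-endian: lowest address holds the least-significant byte.
So at ascending addresses the bytes are 2E 32 0A B3.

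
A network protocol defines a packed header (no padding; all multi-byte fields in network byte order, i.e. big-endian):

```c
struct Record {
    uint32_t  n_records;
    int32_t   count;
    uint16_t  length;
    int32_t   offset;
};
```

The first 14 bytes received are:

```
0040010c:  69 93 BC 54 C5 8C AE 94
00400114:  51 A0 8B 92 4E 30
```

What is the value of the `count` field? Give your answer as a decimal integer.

`count` follows `n_records` (4 bytes), so it starts at byte offset 4 and occupies 4 bytes.
Bytes at offsets 4..7: C5 8C AE 94.
In big-endian order the high byte comes first in memory.
The bytes are already most-significant first: 0xC58CAE94.
Top bit is set, so as a signed 32-bit value this is 0xC58CAE94 − 2^32 = -980636012.

-980636012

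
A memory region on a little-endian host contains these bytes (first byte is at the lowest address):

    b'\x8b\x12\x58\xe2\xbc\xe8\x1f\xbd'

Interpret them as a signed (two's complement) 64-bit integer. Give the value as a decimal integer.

In little-endian order the low byte comes first in memory.
Reassemble most-significant byte first: BD 1F E8 BC E2 58 12 8B → 0xBD1FE8BCE258128B.
Top bit is set, so as a signed 64-bit value this is 0xBD1FE8BCE258128B − 2^64 = -4818877178314222965.

-4818877178314222965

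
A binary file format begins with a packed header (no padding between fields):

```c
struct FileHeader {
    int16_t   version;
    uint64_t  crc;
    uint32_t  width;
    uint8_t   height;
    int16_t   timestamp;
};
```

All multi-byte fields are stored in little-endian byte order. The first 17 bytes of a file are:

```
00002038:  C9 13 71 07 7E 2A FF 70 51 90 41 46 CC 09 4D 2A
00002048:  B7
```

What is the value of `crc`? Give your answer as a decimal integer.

`crc` follows `version` (2 bytes), so it starts at byte offset 2 and occupies 8 bytes.
Bytes at offsets 2..9: 71 07 7E 2A FF 70 51 90.
In little-endian order the low byte comes first in memory.
Reassemble most-significant byte first: 90 51 70 FF 2A 7E 07 71 → 0x905170FF2A7E0771.
0x905170FF2A7E0771 = 10399217255807059825.

10399217255807059825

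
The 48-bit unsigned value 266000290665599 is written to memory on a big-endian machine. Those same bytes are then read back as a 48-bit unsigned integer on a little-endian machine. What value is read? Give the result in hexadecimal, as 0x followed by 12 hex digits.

266000290665599 in 48-bit hexadecimal is 0xF1ED04D5D47F.
Stored big-endian, the bytes at ascending addresses are F1 ED 04 D5 D4 7F.
Read back as little-endian, the first byte is least significant, giving 0x7FD4D504EDF1.

0x7FD4D504EDF1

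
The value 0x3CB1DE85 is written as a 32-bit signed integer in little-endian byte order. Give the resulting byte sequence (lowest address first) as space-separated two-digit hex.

85 DE B1 3C

Split into bytes (most-significant first): 3C B1 DE 85.
Little-endian: lowest address holds the least-significant byte.
So at ascending addresses the bytes are 85 DE B1 3C.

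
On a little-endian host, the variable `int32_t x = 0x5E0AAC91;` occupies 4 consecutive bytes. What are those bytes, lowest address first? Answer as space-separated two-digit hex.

91 AC 0A 5E

Split into bytes (most-significant first): 5E 0A AC 91.
Little-endian stores the least-significant byte at the lowest address.
So at ascending addresses the bytes are 91 AC 0A 5E.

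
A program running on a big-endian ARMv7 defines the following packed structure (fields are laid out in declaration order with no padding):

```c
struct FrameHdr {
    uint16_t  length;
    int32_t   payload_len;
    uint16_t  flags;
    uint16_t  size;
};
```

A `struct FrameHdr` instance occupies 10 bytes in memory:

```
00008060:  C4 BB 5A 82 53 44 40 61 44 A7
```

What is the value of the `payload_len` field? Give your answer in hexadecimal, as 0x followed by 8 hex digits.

0x5A825344

`payload_len` follows `length` (2 bytes), so it starts at byte offset 2 and occupies 4 bytes.
Bytes at offsets 2..5: 5A 82 53 44.
In big-endian order the high byte comes first in memory.
The bytes are already most-significant first: 0x5A825344.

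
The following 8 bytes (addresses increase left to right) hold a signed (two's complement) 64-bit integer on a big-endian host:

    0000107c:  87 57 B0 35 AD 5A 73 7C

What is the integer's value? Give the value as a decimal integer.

Big-endian: lowest address holds the most-significant byte.
The bytes are already most-significant first: 0x8757B035AD5A737C.
Top bit is set, so as a signed 64-bit value this is 0x8757B035AD5A737C − 2^64 = -8694286811027311748.

-8694286811027311748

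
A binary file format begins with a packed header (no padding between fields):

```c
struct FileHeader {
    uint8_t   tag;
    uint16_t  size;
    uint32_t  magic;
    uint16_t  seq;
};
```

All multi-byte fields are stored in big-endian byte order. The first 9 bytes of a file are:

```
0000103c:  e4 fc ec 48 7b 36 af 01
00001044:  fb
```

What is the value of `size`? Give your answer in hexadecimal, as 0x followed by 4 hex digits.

0xFCEC

`size` follows `tag` (1 byte), so it starts at byte offset 1 and occupies 2 bytes.
Bytes at offsets 1..2: FC EC.
Big-endian stores the most-significant byte at the lowest address.
The bytes are already most-significant first: 0xFCEC.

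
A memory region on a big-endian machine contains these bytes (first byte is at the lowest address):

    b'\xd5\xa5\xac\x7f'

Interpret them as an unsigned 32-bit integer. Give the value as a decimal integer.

3584404607

Big-endian: lowest address holds the most-significant byte.
The bytes are already most-significant first: 0xD5A5AC7F.
0xD5A5AC7F = 3584404607.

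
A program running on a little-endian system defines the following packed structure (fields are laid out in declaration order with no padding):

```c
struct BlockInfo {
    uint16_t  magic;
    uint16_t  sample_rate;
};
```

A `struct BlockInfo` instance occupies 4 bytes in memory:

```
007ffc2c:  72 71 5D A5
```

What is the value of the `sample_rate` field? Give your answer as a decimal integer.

`sample_rate` follows `magic` (2 bytes), so it starts at byte offset 2 and occupies 2 bytes.
Bytes at offsets 2..3: 5D A5.
In little-endian order the low byte comes first in memory.
Reassemble most-significant byte first: A5 5D → 0xA55D.
0xA55D = 42333.

42333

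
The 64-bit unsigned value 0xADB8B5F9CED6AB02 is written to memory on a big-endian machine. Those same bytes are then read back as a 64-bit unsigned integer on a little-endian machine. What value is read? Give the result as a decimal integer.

Stored big-endian, the bytes at ascending addresses are AD B8 B5 F9 CE D6 AB 02.
Read back as little-endian, the first byte is least significant, giving 0x02ABD6CEF9B5B8AD.
0x02ABD6CEF9B5B8AD = 192483593534421165.

192483593534421165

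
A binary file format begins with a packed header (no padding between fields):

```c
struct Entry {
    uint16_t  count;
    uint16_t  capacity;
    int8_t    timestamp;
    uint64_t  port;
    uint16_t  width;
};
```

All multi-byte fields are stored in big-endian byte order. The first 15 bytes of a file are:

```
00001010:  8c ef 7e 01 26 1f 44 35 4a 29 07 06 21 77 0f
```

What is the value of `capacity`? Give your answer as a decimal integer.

`capacity` follows `count` (2 bytes), so it starts at byte offset 2 and occupies 2 bytes.
Bytes at offsets 2..3: 7E 01.
In big-endian order the high byte comes first in memory.
The bytes are already most-significant first: 0x7E01.
0x7E01 = 32257.

32257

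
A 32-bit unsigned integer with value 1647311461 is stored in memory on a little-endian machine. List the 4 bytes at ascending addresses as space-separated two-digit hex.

65 FA 2F 62

1647311461 in hexadecimal, padded to 32 bits, is 0x622FFA65.
Split into bytes (most-significant first): 62 2F FA 65.
Little-endian: lowest address holds the least-significant byte.
So at ascending addresses the bytes are 65 FA 2F 62.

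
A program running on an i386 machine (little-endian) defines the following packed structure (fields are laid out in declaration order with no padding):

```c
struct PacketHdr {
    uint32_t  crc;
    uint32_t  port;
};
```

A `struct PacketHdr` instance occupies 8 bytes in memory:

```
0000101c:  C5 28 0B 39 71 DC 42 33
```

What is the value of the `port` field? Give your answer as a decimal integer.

860019825

`port` follows `crc` (4 bytes), so it starts at byte offset 4 and occupies 4 bytes.
Bytes at offsets 4..7: 71 DC 42 33.
Little-endian: lowest address holds the least-significant byte.
Reassemble most-significant byte first: 33 42 DC 71 → 0x3342DC71.
0x3342DC71 = 860019825.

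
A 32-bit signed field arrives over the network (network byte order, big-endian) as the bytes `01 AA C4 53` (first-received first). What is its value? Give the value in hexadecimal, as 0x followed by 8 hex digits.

In big-endian order the high byte comes first in memory.
The bytes are already most-significant first: 0x01AAC453.

0x01AAC453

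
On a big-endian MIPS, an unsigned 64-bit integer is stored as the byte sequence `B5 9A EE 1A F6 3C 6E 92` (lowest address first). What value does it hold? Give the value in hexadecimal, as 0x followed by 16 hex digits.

0xB59AEE1AF63C6E92

In big-endian order the high byte comes first in memory.
The bytes are already most-significant first: 0xB59AEE1AF63C6E92.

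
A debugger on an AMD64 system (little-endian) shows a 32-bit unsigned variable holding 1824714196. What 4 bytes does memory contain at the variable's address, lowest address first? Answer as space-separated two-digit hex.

1824714196 in hexadecimal, padded to 32 bits, is 0x6CC2EDD4.
Split into bytes (most-significant first): 6C C2 ED D4.
Little-endian stores the least-significant byte at the lowest address.
So at ascending addresses the bytes are D4 ED C2 6C.

D4 ED C2 6C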